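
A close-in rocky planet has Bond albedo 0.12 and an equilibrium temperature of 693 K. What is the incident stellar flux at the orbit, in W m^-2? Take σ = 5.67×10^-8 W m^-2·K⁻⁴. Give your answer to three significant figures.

Invert the energy balance for S: S = 4σT⁴/(1−α).
σT⁴ = 5.67×10⁻⁸·(693)⁴ = 13080 W m^-2.
S = 4·13080/0.88 = 59440 W m^-2.

59400 W m^-2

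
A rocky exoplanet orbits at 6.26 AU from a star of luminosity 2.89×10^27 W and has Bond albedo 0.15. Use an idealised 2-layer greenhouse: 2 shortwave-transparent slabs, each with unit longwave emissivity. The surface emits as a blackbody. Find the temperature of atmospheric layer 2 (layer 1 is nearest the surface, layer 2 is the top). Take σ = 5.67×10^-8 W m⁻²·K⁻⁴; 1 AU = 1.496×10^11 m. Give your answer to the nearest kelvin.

177 K

d = 6.26 × 1.496×10^11 m = 9.365×10^11 m.
Spreading L over a sphere of radius d: S = 2.89×10^27/(4π·9.36×10^11²) = 262.2 W m⁻².
The effective emission temperature is T_e = [S(1−α)/(4σ)]^¼ = 177.1 K.
Each opaque layer satisfies 2T_j⁴ = T_{j−1}⁴ + T_{j+1}⁴, giving T_k⁴ = (N+1−k)T_e⁴.
T_2 = (1)^(1/4)·177.1 = 177.1 K.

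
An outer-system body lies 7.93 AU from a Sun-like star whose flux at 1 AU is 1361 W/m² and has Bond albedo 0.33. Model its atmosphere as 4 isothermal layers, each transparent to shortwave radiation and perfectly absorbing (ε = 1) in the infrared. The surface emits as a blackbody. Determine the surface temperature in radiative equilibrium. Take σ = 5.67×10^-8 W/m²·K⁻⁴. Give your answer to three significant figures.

134 K

By the inverse-square law, S = 1361/7.93² = 21.64 W/m².
Top-of-atmosphere balance: σT_e⁴ = S(1−α)/4 = 3.625 W/m² → T_e = 89.42 K.
With N = 4 opaque layers, T_s = (N+1)^(1/4)·T_e = 5^(1/4)·89.42 = 133.7 K.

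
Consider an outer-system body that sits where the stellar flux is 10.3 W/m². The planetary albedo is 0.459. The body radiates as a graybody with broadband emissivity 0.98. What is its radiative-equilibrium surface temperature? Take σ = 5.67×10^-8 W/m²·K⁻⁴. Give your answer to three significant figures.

70.8 K

Averaging over the sphere, the absorbed flux is S(1−α)/4 = 1.393 W/m².
Radiative balance εσT⁴ = 1.393 gives T = [1.393/(0.98·σ)]^(1/4) = 70.76 K.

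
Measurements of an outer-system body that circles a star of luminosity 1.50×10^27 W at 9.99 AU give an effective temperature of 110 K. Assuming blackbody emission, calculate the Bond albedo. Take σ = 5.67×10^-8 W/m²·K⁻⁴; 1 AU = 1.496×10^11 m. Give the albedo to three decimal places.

d = 9.99 × 1.496×10^11 m = 1.495×10^12 m.
Flux at the orbit: S = L/(4πd²) = 1.50×10^27/(4π·(1.49×10^12)²) = 53.44 W/m².
Energy balance: S(1−α)/4 = σT⁴, so 1−α = 4σT⁴/S.
σT⁴ = 8.301 W/m², so 4σT⁴ = 33.21 W/m².
1−α = 33.21/53.44 = 0.6213, so α = 0.3787.

0.379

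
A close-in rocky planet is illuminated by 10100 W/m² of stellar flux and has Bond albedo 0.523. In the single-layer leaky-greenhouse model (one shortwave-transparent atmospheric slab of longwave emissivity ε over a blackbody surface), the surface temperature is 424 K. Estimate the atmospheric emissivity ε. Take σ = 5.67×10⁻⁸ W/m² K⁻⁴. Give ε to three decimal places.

0.685

TOA balance gives T_e = 381.8 K.
T_s⁴ = T_e⁴·2/(2−ε) → ε = 2 − 2(T_e/T_s)⁴ = 2 − 2·(381.8/424)⁴ = 0.6855.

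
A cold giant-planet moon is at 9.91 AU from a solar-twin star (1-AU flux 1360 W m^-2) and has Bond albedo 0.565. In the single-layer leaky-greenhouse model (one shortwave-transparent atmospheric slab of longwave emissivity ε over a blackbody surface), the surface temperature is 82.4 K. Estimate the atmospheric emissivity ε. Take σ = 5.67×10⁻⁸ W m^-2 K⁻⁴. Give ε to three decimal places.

0.848

By the inverse-square law, S = 1360/9.91² = 13.85 W m^-2.
Effective temperature: T_e = [S(1−α)/(4σ)]^(1/4) = 71.79 K.
Inverting T_s⁴ = 2T_e⁴/(2−ε): (T_e/T_s)⁴ = 0.5761, so ε = 2(1 − 0.5761) = 0.8477.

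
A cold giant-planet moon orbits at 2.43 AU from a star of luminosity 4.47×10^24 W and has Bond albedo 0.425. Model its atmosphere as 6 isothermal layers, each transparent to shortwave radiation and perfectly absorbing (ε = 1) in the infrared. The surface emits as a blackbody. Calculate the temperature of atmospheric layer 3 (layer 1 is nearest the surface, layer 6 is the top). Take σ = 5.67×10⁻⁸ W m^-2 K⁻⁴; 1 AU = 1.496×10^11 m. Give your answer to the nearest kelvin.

72 K

d = 2.43 × 1.496×10^11 m = 3.635×10^11 m.
Flux at the orbit: S = L/(4πd²) = 4.47×10^24/(4π·(3.64×10^11)²) = 2.692 W m^-2.
Top-of-atmosphere balance: σT_e⁴ = S(1−α)/4 = 0.3869 W m^-2 → T_e = 51.11 K.
In the N-layer model, layer k (counted from the surface) has T_k = (N+1−k)^(1/4)·T_e.
With k = 3: T_3 = (6+1−3)^¼·51.11 K = 72.28 K.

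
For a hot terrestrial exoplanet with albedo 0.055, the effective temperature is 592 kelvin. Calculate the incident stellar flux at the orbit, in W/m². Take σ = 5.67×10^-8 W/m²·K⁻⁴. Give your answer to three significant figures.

Invert the energy balance for S: S = 4σT⁴/(1−α).
The emitted flux is σT⁴ = 6964 W/m².
So S = 4×6964/(1−0.055) = 29480 W/m².

29500 W/m²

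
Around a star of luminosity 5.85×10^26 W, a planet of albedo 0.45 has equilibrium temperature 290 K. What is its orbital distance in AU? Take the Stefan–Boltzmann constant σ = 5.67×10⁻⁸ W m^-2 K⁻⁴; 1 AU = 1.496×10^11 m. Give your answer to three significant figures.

0.845 AU

Energy balance gives S = 4σT⁴/(1−α) = 2917 W m^-2.
Then d = [L/(4πS)]^(1/2) = 1.263×10^11 m, i.e. 0.8445 AU.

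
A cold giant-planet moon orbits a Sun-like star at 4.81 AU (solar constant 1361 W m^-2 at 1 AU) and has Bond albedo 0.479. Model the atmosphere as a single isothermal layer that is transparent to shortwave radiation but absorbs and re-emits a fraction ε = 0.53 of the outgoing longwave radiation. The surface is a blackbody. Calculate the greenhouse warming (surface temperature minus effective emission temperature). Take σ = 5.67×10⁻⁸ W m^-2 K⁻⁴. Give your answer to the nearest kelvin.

Flux at the orbit: S = 1361/(4.81)² = 58.83 W m^-2.
The planet radiates to space at T_e = [S(1−α)/(4σ)]^(1/4) = 107.8 K.
Surface balance with a leaky layer gives σT_s⁴ = σT_e⁴·2/(2−ε), so T_s = T_e·[2/(2−0.53)]^(1/4) = 116.4 K.
The atmosphere warms the surface by 8.627 K.

9 K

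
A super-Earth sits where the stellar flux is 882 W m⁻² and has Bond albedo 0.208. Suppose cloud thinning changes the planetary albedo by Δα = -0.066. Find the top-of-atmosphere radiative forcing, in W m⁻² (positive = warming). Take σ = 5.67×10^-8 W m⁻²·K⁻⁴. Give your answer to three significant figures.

The change in absorbed flux is Δ[S(1−α)/4] = −SΔα/4 = 14.55 W m⁻².

14.6 W m⁻²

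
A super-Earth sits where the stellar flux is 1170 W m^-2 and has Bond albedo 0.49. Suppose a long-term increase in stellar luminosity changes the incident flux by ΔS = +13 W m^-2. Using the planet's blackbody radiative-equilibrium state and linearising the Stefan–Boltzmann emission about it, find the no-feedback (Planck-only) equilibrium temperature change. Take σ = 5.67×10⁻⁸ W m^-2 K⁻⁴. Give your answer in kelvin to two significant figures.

0.63 K

The baseline emission temperature is T_e = 226.5 K.
ΔF = Δ[S(1−α)]/4 = (1−0.49)·+13/4 = 1.657 W m^-2.
Linearising σT⁴ gives d(σT⁴)/dT = 4σT_e³ = 2.635 W m^-2 per K.
Hence the no-feedback warming is ΔF/(4σT_e³) = 0.629 K.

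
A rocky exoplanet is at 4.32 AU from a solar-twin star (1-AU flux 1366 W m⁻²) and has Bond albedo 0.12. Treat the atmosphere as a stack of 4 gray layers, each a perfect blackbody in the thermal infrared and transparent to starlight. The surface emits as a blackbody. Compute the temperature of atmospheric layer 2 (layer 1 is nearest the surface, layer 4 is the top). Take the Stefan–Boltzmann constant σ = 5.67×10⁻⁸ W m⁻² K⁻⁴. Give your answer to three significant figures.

171 K

By the inverse-square law, S = 1366/4.32² = 73.20 W m⁻².
Top-of-atmosphere balance: σT_e⁴ = S(1−α)/4 = 16.10 W m⁻² → T_e = 129.8 K.
Each opaque layer satisfies 2T_j⁴ = T_{j−1}⁴ + T_{j+1}⁴, giving T_k⁴ = (N+1−k)T_e⁴.
T_2 = (3)^(1/4)·129.8 = 170.8 K.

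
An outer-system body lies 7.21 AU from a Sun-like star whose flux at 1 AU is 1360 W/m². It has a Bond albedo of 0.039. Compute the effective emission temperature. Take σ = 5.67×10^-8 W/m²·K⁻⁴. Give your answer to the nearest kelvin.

By the inverse-square law, S = 1360/7.21² = 26.16 W/m².
Averaging over the sphere, the absorbed flux is S(1−α)/4 = 6.285 W/m².
Set σT⁴ = 6.285 → T = (6.285/σ)^(1/4) = 102.6 K.

103 K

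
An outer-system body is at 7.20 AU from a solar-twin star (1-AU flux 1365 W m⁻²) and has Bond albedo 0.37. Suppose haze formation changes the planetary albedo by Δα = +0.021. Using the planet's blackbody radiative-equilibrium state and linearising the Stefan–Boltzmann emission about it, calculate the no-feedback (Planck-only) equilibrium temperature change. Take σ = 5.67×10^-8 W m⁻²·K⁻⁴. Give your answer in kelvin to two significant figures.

Flux at the orbit: S = 1365/(7.20)² = 26.33 W m⁻².
Unperturbed T_e = [26.33·(1−0.37)/(4σ)]^¼ = 92.48 K.
The change in absorbed flux is Δ[S(1−α)/4] = −SΔα/4 = -0.1382 W m⁻².
Linearising σT⁴ gives d(σT⁴)/dT = 4σT_e³ = 0.1794 W m⁻² per K.
ΔT₀ = ΔF/λ_P = -0.1382/0.1794 = -0.771 K.

-0.77 K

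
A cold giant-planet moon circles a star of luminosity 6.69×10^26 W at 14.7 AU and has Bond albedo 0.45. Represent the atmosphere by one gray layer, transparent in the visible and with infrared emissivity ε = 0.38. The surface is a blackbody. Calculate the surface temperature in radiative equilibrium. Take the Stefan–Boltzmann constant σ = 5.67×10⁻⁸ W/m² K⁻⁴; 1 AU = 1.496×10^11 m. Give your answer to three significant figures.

75.8 kelvin

d = 14.7 × 1.496×10^11 m = 2.199×10^12 m.
Spreading L over a sphere of radius d: S = 6.69×10^26/(4π·2.20×10^12²) = 11.01 W/m².
The planet radiates to space at T_e = [S(1−α)/(4σ)]^(1/4) = 71.88 K.
The surface balance (absorbed SW + ε·downward IR = σT_s⁴) with T_a⁴ = T_s⁴/2 reduces to T_s = T_e·[2/(2−ε)]^¼ = 75.77 K.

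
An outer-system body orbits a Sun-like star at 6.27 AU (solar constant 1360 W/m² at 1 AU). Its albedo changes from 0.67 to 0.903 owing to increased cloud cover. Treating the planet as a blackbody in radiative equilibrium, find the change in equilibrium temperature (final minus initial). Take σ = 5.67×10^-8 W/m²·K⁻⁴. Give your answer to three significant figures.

-22.2 kelvin

By the inverse-square law, S = 1360/6.27² = 34.59 W/m².
Before: T₁ = [34.59·0.33/(4σ)]^(1/4) = 84.23 K.
After:  T₂ = [34.59·0.097/(4σ)]^(1/4) = 62.02 K.
Change: 62.02 − 84.23 = -22.21 K.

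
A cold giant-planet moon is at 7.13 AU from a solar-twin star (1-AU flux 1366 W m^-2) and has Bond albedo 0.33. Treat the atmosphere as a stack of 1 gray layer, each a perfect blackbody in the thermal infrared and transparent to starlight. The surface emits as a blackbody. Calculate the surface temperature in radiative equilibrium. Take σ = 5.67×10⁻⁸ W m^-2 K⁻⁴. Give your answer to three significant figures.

112 kelvin

Flux at the orbit: S = 1366/(7.13)² = 26.87 W m^-2.
OLR = S(1−α)/4 = 4.501 W m^-2; the top layer radiates at T_e = 94.39 K.
With N = 1 opaque layers, T_s = (N+1)^(1/4)·T_e = 2^(1/4)·94.39 = 112.2 K.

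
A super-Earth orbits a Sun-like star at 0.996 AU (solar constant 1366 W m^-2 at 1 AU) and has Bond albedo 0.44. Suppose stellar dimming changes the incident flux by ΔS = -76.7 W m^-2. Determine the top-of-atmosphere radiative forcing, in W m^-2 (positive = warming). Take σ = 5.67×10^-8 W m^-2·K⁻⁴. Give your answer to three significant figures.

-10.7 W m^-2

Irradiance scales as 1/d², so S = 1366 W m^-2 × (1/0.996)² = 1377 W m^-2.
TOA radiative forcing: ΔF = (1−α)ΔS/4 = 0.56·(-76.7)/4 = -10.74 W m^-2.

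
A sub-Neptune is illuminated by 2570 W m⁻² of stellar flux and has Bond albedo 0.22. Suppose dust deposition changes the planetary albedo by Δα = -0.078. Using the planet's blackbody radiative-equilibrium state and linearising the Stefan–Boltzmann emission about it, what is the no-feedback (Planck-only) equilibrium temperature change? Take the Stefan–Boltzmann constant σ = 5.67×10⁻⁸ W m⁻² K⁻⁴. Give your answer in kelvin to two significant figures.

Reference equilibrium: T_e = [S(1−α)/(4σ)]^(1/4) = 306.6 K.
ΔF = −(S/4)Δα = −(2570/4)×(-0.078) = 50.12 W m⁻².
The Planck feedback parameter is 4σT_e³ = 6.538 W m⁻²/K.
ΔT₀ = ΔF/λ_P = 50.12/6.538 = 7.67 K.

7.7 kelvin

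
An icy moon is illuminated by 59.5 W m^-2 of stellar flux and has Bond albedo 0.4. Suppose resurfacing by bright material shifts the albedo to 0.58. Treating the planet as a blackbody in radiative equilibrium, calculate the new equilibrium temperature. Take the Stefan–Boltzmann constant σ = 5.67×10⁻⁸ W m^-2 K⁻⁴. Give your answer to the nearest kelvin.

102 K

New equilibrium: T₂ = [(1−0.58)·59.50/(4σ)]^(1/4) = 102.5 K.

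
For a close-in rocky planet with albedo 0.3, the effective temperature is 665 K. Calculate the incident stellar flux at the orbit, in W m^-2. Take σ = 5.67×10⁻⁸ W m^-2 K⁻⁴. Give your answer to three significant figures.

From S(1−α)/4 = σT⁴: S = 4σT⁴/(1−α).
σT⁴ = 5.67×10⁻⁸·(665)⁴ = 11090 W m^-2.
S = 4·11090/0.7 = 63360 W m^-2.

63400 W m^-2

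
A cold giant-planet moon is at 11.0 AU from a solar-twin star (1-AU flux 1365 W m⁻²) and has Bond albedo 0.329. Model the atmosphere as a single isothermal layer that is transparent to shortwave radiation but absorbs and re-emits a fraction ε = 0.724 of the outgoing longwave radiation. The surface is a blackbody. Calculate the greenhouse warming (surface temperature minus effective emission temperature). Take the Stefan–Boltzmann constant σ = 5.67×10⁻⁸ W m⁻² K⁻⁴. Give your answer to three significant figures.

Irradiance scales as 1/d², so S = 1365 W m⁻² × (1/11.0)² = 11.28 W m⁻².
At the top of the atmosphere, σT_e⁴ = S(1−α)/4 = 1.892 W m⁻², giving T_e = 76.01 K.
Surface balance with a leaky layer gives σT_s⁴ = σT_e⁴·2/(2−ε), so T_s = T_e·[2/(2−0.724)]^(1/4) = 85.05 K.
Greenhouse warming: T_s − T_e = 9.038 K.

9.04 kelvin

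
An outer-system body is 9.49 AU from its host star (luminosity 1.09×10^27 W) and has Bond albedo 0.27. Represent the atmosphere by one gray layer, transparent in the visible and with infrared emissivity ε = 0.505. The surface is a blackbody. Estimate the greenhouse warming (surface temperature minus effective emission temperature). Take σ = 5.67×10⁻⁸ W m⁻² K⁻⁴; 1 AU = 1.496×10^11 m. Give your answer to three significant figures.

8.19 K

d = 9.49 × 1.496×10^11 m = 1.420×10^12 m.
Flux at the orbit: S = L/(4πd²) = 1.09×10^27/(4π·(1.42×10^12)²) = 43.03 W m⁻².
Effective emission temperature (TOA balance): σT_e⁴ = S(1−α)/4 = 7.854 W m⁻² → T_e = 108.5 K.
Surface balance with a leaky layer gives σT_s⁴ = σT_e⁴·2/(2−ε), so T_s = T_e·[2/(2−0.505)]^(1/4) = 116.7 K.
The atmosphere warms the surface by 8.187 K.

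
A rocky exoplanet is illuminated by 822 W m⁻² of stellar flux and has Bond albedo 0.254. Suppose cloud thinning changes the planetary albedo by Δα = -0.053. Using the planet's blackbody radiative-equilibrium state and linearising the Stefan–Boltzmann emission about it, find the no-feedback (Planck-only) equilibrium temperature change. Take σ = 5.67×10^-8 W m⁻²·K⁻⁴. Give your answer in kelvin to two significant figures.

4.1 K

Reference equilibrium: T_e = [S(1−α)/(4σ)]^(1/4) = 228.0 K.
The change in absorbed flux is Δ[S(1−α)/4] = −SΔα/4 = 10.89 W m⁻².
The Planck feedback parameter is 4σT_e³ = 2.689 W m⁻²/K.
Hence the no-feedback warming is ΔF/(4σT_e³) = 4.05 K.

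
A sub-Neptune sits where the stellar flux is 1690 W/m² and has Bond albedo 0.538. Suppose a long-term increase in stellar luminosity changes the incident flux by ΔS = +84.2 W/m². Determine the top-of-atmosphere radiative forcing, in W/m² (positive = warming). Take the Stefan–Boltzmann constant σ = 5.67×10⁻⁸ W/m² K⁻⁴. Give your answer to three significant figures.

9.73 W/m²

TOA radiative forcing: ΔF = (1−α)ΔS/4 = 0.462·(+84.2)/4 = 9.725 W/m².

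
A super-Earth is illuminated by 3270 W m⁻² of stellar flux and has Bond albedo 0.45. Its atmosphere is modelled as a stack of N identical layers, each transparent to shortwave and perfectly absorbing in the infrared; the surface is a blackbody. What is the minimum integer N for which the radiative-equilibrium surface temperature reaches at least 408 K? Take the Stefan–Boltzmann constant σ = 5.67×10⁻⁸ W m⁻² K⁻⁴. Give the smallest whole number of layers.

3

The effective emission temperature is T_e = [S(1−α)/(4σ)]^¼ = 298.4 K.
Since T_s⁴ = (N+1)T_e⁴, we need N ≥ (T_s/T_e)⁴ − 1 = 2.494.
So N ≥ 2.494; the smallest integer is N = 3.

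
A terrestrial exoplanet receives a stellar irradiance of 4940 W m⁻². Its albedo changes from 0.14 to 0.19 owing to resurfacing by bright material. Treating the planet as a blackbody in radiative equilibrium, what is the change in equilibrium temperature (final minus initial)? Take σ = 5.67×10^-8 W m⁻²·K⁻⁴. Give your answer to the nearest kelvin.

-5 kelvin

Before: T₁ = [4940·0.86/(4σ)]^(1/4) = 370.0 K.
With α = 0.19, T₂ = 364.5 K.
ΔT = T₂ − T₁ = -5.499 K.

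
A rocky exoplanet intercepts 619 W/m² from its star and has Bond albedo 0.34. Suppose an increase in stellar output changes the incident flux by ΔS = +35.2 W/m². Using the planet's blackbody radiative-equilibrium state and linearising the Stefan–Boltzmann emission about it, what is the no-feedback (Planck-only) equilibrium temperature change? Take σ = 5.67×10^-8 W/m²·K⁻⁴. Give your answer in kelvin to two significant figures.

2.9 K

The baseline emission temperature is T_e = 206.0 K.
ΔF = Δ[S(1−α)]/4 = (1−0.34)·+35.2/4 = 5.808 W/m².
Linearising σT⁴ gives d(σT⁴)/dT = 4σT_e³ = 1.983 W/m² per K.
Hence the no-feedback warming is ΔF/(4σT_e³) = 2.93 K.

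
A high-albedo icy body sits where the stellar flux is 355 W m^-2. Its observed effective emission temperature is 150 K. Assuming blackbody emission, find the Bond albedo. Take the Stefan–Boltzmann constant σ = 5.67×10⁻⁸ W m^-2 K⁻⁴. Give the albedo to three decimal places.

Rearranging the radiative balance, α = 1 − 4σT⁴/S.
σT⁴ = 28.70 W m^-2, so 4σT⁴ = 114.8 W m^-2.
1−α = 114.8/355.0 = 0.3234, so α = 0.6766.

0.677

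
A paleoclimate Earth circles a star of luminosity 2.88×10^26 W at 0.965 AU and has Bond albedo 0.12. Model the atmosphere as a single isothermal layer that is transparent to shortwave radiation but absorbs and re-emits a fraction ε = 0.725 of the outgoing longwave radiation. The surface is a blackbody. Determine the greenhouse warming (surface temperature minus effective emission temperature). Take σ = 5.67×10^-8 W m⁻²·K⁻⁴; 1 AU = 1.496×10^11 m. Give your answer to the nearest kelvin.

30 K

d = 0.965 × 1.496×10^11 m = 1.444×10^11 m.
S = L/(4πd²) = 1100 W m⁻².
At the top of the atmosphere, σT_e⁴ = S(1−α)/4 = 241.9 W m⁻², giving T_e = 255.6 K.
The surface balance (absorbed SW + ε·downward IR = σT_s⁴) with T_a⁴ = T_s⁴/2 reduces to T_s = T_e·[2/(2−ε)]^¼ = 286.0 K.
The atmosphere warms the surface by 30.45 K.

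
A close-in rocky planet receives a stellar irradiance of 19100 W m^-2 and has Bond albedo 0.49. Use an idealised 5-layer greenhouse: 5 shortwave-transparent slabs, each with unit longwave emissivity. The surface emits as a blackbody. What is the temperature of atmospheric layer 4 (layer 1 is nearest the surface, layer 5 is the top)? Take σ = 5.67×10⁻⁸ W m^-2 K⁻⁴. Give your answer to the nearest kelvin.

OLR = S(1−α)/4 = 2435 W m^-2; the top layer radiates at T_e = 455.2 K.
In the N-layer model, layer k (counted from the surface) has T_k = (N+1−k)^(1/4)·T_e.
T_4 = (2)^(1/4)·455.2 = 541.4 K.

541 kelvin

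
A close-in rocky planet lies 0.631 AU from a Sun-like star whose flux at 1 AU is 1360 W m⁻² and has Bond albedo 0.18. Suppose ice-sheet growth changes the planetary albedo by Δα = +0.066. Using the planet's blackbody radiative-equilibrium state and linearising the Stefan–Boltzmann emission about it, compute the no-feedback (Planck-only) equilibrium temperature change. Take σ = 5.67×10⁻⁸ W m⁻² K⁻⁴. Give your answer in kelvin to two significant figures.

By the inverse-square law, S = 1360/0.631² = 3416 W m⁻².
Reference equilibrium: T_e = [S(1−α)/(4σ)]^(1/4) = 333.4 K.
ΔF = −(S/4)Δα = −(3416/4)×(+0.066) = -56.36 W m⁻².
The Planck feedback parameter is 4σT_e³ = 8.402 W m⁻²/K.
ΔT₀ = ΔF/λ_P = -56.36/8.402 = -6.71 K.

-6.7 K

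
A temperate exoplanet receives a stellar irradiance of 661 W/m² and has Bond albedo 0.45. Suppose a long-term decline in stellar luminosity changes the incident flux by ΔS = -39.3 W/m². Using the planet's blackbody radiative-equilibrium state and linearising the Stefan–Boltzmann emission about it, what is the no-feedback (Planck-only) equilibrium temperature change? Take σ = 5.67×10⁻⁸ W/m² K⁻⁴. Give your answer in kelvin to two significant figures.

-3.0 kelvin

Unperturbed T_e = [661.0·(1−0.45)/(4σ)]^¼ = 200.1 K.
ΔF = Δ[S(1−α)]/4 = (1−0.45)·-39.3/4 = -5.404 W/m².
The Planck feedback parameter is 4σT_e³ = 1.817 W/m²/K.
So ΔT₀ = -5.404/1.817 = -2.97 K.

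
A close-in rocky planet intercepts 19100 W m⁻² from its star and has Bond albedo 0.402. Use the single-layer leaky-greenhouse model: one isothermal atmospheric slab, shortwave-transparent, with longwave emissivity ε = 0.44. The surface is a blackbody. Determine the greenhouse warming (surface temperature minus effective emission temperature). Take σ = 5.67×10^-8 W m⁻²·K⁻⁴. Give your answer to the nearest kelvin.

Effective emission temperature (TOA balance): σT_e⁴ = S(1−α)/4 = 2855 W m⁻² → T_e = 473.7 K.
The surface balance (absorbed SW + ε·downward IR = σT_s⁴) with T_a⁴ = T_s⁴/2 reduces to T_s = T_e·[2/(2−ε)]^¼ = 504.1 K.
Greenhouse warming: T_s − T_e = 30.36 K.

30 kelvin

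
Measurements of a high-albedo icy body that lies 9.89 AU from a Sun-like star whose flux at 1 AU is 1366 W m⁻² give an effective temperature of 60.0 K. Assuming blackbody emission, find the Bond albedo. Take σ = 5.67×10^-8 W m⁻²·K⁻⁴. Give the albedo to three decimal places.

0.790

Flux at the orbit: S = 1366/(9.89)² = 13.97 W m⁻².
From σT⁴ = S(1−α)/4 we invert for α: 1−α = 4σT⁴/S.
4σT⁴ = 4·5.67×10⁻⁸·(60.0)⁴ = 2.939 W m⁻².
Hence α = 1 − 2.939/13.97 = 0.7895.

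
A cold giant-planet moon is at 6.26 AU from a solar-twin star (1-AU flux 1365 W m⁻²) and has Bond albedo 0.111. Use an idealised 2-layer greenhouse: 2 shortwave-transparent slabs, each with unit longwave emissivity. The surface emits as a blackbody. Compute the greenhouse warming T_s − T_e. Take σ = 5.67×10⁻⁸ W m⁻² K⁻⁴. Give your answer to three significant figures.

Flux at the orbit: S = 1365/(6.26)² = 34.83 W m⁻².
The effective emission temperature is T_e = [S(1−α)/(4σ)]^¼ = 108.1 K.
Surface: T_s = (3)^¼·T_e = 142.3 K.
So the greenhouse effect raises the surface by 142.3 − 108.1 = 34.17 K.

34.2 K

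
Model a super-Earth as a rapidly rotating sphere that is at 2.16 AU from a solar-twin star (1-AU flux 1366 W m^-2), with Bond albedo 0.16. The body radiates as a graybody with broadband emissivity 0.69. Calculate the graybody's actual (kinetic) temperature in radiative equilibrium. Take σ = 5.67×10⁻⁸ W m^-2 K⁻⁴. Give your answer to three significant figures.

199 kelvin

Flux at the orbit: S = 1366/(2.16)² = 292.8 W m^-2.
Absorbed flux (global mean): S(1−α)/4 = 292.8·0.84/4 = 61.48 W m^-2.
Equating to εσT⁴ with ε = 0.69: T = (61.48/0.69σ)^(1/4) = 199.1 K.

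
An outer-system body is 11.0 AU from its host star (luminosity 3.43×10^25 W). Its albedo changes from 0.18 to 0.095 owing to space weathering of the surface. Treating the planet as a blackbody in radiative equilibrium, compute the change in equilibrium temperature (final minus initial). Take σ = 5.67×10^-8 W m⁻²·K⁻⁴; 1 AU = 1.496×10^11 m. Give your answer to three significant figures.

1.09 K

d = 11.0 × 1.496×10^11 m = 1.646×10^12 m.
Spreading L over a sphere of radius d: S = 3.43×10^25/(4π·1.65×10^12²) = 1.008 W m⁻².
Before: T₁ = [1.008·0.82/(4σ)]^(1/4) = 43.69 K.
Final:   T₂ = [S(1−0.095)/(4σ)]^(1/4) = 44.78 K.
Change: 44.78 − 43.69 = 1.091 K.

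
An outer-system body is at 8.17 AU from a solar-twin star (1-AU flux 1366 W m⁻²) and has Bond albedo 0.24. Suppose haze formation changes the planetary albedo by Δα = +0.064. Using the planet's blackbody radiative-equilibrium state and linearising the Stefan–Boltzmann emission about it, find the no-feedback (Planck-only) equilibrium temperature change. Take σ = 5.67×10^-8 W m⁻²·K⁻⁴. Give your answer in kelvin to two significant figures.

-1.9 kelvin

Flux at the orbit: S = 1366/(8.17)² = 20.46 W m⁻².
Unperturbed T_e = [20.46·(1−0.24)/(4σ)]^¼ = 91.00 K.
ΔF = −(S/4)Δα = −(20.46/4)×(+0.064) = -0.3274 W m⁻².
The Planck feedback parameter is 4σT_e³ = 0.1709 W m⁻²/K.
So ΔT₀ = -0.3274/0.1709 = -1.92 K.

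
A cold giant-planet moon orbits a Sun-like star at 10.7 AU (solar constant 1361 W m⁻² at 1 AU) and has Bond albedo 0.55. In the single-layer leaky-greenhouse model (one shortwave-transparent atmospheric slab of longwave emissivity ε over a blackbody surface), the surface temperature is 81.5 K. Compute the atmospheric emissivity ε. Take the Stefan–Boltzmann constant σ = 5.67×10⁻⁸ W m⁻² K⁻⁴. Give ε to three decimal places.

0.931

By the inverse-square law, S = 1361/10.7² = 11.89 W m⁻².
Effective temperature: T_e = [S(1−α)/(4σ)]^(1/4) = 69.69 K.
Since (2−ε)/2 = (T_e/T_s)⁴ = 0.5346, ε = 0.9308.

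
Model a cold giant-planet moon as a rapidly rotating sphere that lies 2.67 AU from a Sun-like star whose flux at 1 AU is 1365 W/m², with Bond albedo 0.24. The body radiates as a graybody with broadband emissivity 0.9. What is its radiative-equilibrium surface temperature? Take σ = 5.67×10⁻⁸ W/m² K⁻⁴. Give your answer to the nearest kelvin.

Irradiance scales as 1/d², so S = 1365 W/m² × (1/2.67)² = 191.5 W/m².
The planet absorbs (1−α)S over its disc πR² and re-emits over 4πR², so the mean absorbed flux is (1−0.24)·191.5/4 = 36.38 W/m².
Equating to εσT⁴ with ε = 0.9: T = (36.38/0.9σ)^(1/4) = 163.4 K.

163 kelvin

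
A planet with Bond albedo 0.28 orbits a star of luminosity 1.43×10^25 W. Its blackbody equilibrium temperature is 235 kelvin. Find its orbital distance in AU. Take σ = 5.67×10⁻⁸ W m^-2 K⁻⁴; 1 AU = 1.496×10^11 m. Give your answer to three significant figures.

Energy balance gives S = 4σT⁴/(1−α) = 960.7 W m^-2.
Then d = [L/(4πS)]^(1/2) = 3.442×10^10 m, i.e. 0.2301 AU.

0.230 AU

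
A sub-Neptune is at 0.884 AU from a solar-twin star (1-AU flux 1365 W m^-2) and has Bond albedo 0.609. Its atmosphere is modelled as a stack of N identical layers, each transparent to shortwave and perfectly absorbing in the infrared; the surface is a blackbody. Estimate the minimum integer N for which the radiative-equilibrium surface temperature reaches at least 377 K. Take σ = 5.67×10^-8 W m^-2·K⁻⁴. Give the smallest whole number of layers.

6

Flux at the orbit: S = 1365/(0.884)² = 1747 W m^-2.
OLR = S(1−α)/4 = 170.7 W m^-2; the top layer radiates at T_e = 234.3 K.
Since T_s⁴ = (N+1)T_e⁴, we need N ≥ (T_s/T_e)⁴ − 1 = 5.708.
The minimum whole number is N = 6.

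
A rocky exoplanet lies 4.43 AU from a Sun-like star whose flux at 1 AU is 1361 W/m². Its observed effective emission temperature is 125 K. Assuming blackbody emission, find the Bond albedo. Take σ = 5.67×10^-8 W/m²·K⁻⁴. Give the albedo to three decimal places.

Irradiance scales as 1/d², so S = 1361 W/m² × (1/4.43)² = 69.35 W/m².
From σT⁴ = S(1−α)/4 we invert for α: 1−α = 4σT⁴/S.
σT⁴ = 13.84 W/m², so 4σT⁴ = 55.37 W/m².
1−α = 55.37/69.35 = 0.7984, so α = 0.2016.

0.202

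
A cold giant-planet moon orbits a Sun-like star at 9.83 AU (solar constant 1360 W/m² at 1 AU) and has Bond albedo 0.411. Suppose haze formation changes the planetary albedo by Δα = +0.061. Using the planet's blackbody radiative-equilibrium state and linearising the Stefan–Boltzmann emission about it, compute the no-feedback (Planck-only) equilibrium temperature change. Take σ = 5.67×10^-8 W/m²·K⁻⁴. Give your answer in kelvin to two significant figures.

-2.0 K

By the inverse-square law, S = 1360/9.83² = 14.07 W/m².
The baseline emission temperature is T_e = 77.75 K.
The change in absorbed flux is Δ[S(1−α)/4] = −SΔα/4 = -0.2146 W/m².
Linearising σT⁴ gives d(σT⁴)/dT = 4σT_e³ = 0.1066 W/m² per K.
Hence the no-feedback warming is ΔF/(4σT_e³) = -2.01 K.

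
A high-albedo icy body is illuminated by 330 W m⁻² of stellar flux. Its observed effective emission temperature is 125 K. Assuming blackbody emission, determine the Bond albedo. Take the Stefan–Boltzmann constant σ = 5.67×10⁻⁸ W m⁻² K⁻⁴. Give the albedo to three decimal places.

Rearranging the radiative balance, α = 1 − 4σT⁴/S.
4σT⁴ = 4·5.67×10⁻⁸·(125)⁴ = 55.37 W m⁻².
1−α = 55.37/330.0 = 0.1678, so α = 0.8322.

0.832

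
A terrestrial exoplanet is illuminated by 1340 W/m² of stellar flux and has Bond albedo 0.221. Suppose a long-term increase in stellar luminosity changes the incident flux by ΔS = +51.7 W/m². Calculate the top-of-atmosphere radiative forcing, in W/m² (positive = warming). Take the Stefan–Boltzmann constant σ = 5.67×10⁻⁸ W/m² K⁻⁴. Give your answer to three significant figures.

ΔF = Δ[S(1−α)]/4 = (1−0.221)·+51.7/4 = 10.07 W/m².

10.1 W/m²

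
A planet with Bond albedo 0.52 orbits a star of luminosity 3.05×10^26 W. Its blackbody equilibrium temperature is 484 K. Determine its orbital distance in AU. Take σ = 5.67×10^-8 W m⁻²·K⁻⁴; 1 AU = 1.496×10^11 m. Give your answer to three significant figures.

0.205 AU

Energy balance gives S = 4σT⁴/(1−α) = 25930 W m⁻².
From L = 4πd²S, d = √(3.05×10^26/(4π·25930)) = 3.060×10^10 m = 0.2045 AU.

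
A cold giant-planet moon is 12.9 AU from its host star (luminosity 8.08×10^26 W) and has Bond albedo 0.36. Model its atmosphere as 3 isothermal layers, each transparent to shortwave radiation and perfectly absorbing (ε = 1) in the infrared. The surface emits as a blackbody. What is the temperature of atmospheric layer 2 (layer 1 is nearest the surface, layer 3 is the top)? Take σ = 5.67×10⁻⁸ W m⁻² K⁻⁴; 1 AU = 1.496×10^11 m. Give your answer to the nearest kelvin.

Orbital distance: d = 12.9 AU = 1.930×10^12 m.
Spreading L over a sphere of radius d: S = 8.08×10^26/(4π·1.93×10^12²) = 17.26 W m⁻².
OLR = S(1−α)/4 = 2.762 W m⁻²; the top layer radiates at T_e = 83.55 K.
The net upward flux σT_e⁴ is constant between every pair of levels, so T_k⁴ = (N+1−k)T_e⁴.
T_2 = (2)^(1/4)·83.55 = 99.35 K.

99 K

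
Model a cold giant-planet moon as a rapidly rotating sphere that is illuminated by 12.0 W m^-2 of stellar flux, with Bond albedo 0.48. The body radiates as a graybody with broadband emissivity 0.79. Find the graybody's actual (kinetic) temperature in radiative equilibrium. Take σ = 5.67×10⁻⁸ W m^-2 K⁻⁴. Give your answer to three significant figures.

76.8 K

Averaging over the sphere, the absorbed flux is S(1−α)/4 = 1.560 W m^-2.
Radiative balance εσT⁴ = 1.560 gives T = [1.560/(0.79·σ)]^(1/4) = 76.82 K.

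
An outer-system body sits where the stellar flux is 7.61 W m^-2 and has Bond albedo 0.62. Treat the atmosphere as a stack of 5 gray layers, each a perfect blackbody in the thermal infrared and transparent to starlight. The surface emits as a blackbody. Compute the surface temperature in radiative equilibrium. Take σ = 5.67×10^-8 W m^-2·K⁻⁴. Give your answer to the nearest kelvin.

Top-of-atmosphere balance: σT_e⁴ = S(1−α)/4 = 0.7230 W m^-2 → T_e = 59.76 K.
With N = 5 opaque layers, T_s = (N+1)^(1/4)·T_e = 6^(1/4)·59.76 = 93.52 K.

94 K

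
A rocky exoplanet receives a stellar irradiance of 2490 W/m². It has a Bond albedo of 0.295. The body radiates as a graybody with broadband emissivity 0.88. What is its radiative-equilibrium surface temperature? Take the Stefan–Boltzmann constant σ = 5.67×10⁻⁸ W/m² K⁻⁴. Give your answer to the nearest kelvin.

306 K

Absorbed flux (global mean): S(1−α)/4 = 2490·0.705/4 = 438.9 W/m².
Radiative balance εσT⁴ = 438.9 gives T = [438.9/(0.88·σ)]^(1/4) = 306.2 K.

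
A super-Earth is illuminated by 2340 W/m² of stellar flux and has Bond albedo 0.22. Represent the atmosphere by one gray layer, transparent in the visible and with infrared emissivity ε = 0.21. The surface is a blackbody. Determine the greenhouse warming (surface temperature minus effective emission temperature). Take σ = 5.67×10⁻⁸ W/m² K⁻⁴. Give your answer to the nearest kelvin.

Effective emission temperature (TOA balance): σT_e⁴ = S(1−α)/4 = 456.3 W/m² → T_e = 299.5 K.
Surface balance with a leaky layer gives σT_s⁴ = σT_e⁴·2/(2−ε), so T_s = T_e·[2/(2−0.21)]^(1/4) = 307.9 K.
The atmosphere warms the surface by 8.423 K.

8 kelvin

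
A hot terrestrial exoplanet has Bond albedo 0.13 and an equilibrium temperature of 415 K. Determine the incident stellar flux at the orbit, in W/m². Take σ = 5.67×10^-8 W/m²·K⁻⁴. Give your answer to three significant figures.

7730 W/m²

From S(1−α)/4 = σT⁴: S = 4σT⁴/(1−α).
The emitted flux is σT⁴ = 1682 W/m².
So S = 4×1682/(1−0.13) = 7732 W/m².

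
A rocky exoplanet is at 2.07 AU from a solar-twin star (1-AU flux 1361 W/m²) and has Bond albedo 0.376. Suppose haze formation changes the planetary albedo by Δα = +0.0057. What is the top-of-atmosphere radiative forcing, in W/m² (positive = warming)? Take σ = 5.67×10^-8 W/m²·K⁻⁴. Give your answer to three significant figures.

-0.453 W/m²

Flux at the orbit: S = 1361/(2.07)² = 317.6 W/m².
ΔF = −(S/4)Δα = −(317.6/4)×(+0.0057) = -0.4526 W/m².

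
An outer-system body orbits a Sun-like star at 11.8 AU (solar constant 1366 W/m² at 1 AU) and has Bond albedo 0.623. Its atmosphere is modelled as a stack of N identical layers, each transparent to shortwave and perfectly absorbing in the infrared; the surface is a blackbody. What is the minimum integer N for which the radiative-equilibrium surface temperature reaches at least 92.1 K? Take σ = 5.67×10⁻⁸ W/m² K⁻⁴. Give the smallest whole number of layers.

4

Flux at the orbit: S = 1366/(11.8)² = 9.810 W/m².
Top-of-atmosphere balance: σT_e⁴ = S(1−α)/4 = 0.9246 W/m² → T_e = 63.55 K.
T_s = (N+1)^(1/4)·T_e ≥ 92.1 K requires N+1 ≥ (T_s/T_e)⁴ = (92.1/63.55)⁴ = 4.412.
The minimum whole number is N = 4.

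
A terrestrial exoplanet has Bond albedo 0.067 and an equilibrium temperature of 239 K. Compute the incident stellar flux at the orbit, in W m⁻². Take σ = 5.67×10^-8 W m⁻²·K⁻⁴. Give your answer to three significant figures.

Invert the energy balance for S: S = 4σT⁴/(1−α).
σT⁴ = 5.67×10⁻⁸·(239)⁴ = 185.0 W m⁻².
So S = 4×185.0/(1−0.067) = 793.1 W m⁻².

793 W m⁻²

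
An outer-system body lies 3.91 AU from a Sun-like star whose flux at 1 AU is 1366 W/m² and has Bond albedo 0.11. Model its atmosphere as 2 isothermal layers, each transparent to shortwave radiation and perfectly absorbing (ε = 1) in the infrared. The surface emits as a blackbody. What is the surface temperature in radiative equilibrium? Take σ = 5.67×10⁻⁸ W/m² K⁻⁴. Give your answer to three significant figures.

Flux at the orbit: S = 1366/(3.91)² = 89.35 W/m².
The effective emission temperature is T_e = [S(1−α)/(4σ)]^¼ = 136.8 K.
With N = 2 opaque layers, T_s = (N+1)^(1/4)·T_e = 3^(1/4)·136.8 = 180.1 K.

180 K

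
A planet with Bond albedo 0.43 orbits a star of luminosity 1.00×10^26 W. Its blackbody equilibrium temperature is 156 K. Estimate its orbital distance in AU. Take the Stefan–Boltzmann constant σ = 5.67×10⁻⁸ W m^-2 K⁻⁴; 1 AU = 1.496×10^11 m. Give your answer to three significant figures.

1.23 AU

Energy balance gives S = 4σT⁴/(1−α) = 235.6 W m^-2.
S = L/(4πd²) → d = √(L/4πS) = √(1.00×10^26/(4π·235.6)) = 1.838×10^11 m = 1.228 AU.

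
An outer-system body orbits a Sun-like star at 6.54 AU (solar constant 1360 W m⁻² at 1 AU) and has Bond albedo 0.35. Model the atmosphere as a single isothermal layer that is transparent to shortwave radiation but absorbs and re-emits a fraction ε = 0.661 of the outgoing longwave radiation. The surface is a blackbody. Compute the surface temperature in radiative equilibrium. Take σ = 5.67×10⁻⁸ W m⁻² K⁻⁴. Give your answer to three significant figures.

108 K

Flux at the orbit: S = 1360/(6.54)² = 31.80 W m⁻².
The planet radiates to space at T_e = [S(1−α)/(4σ)]^(1/4) = 97.70 K.
The surface balance (absorbed SW + ε·downward IR = σT_s⁴) with T_a⁴ = T_s⁴/2 reduces to T_s = T_e·[2/(2−ε)]^¼ = 108.0 K.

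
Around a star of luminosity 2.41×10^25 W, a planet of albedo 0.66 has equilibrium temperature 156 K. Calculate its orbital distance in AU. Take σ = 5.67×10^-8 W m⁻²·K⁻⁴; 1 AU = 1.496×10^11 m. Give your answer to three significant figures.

Energy balance gives S = 4σT⁴/(1−α) = 395.1 W m⁻².
S = L/(4πd²) → d = √(L/4πS) = √(2.41×10^25/(4π·395.1)) = 6.967×10^10 m = 0.4657 AU.

0.466 AU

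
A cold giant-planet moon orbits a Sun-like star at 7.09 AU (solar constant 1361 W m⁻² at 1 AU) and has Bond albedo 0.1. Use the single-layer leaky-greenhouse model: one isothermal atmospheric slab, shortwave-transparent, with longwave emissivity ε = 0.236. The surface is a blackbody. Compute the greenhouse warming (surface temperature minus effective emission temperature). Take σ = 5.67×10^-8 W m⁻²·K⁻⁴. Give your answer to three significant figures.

3.25 K

Flux at the orbit: S = 1361/(7.09)² = 27.07 W m⁻².
At the top of the atmosphere, σT_e⁴ = S(1−α)/4 = 6.092 W m⁻², giving T_e = 101.8 K.
The surface balance (absorbed SW + ε·downward IR = σT_s⁴) with T_a⁴ = T_s⁴/2 reduces to T_s = T_e·[2/(2−ε)]^¼ = 105.1 K.
Greenhouse warming: T_s − T_e = 3.247 K.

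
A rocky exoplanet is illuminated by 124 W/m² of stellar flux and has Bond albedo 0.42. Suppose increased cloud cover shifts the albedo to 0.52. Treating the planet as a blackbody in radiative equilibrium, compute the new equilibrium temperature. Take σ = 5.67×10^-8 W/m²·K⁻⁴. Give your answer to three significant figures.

T₂ = [S(1−α₂)/(4σ)]^(1/4) = [124.0·0.48/(4σ)]^(1/4) = 127.3 K.

127 K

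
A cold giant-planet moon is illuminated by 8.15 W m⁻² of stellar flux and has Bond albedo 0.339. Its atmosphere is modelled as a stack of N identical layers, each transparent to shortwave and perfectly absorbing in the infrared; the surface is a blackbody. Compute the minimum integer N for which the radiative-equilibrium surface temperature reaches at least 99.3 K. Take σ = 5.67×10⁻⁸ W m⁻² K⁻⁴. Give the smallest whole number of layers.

4

Top-of-atmosphere balance: σT_e⁴ = S(1−α)/4 = 1.347 W m⁻² → T_e = 69.81 K.
T_s = (N+1)^(1/4)·T_e ≥ 99.3 K requires N+1 ≥ (T_s/T_e)⁴ = (99.3/69.81)⁴ = 4.093.
Rounding up, N = 4.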